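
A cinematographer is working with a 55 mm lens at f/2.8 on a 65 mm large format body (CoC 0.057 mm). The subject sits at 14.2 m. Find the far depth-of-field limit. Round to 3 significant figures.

Hyperfocal distance H = f²/(N·c) + f = 55²/(2.8 × 0.057) + 55 = 3025/0.1596 + 55 ≈ 19008.6 mm ≈ 19.01 m.
Far limit Df = s·(H − f)/(H − s) = 14200 × (19008.6 − 55) / (19008.6 − 14200) = 14200 × 18953.6 / 4808.6 ≈ 55970 mm ≈ 56.0 m.

56.0 m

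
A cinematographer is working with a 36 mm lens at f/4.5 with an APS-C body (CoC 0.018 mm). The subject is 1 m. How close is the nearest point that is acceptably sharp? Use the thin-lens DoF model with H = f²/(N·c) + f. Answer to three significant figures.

Hyperfocal distance H = f²/(N·c) + f = 36²/(4.5 × 0.018) + 36 = 1296/0.081 + 36 ≈ 16036.0 mm ≈ 16.04 m.
Near limit Dn = s·(H − f)/(H + s − 2f) = 1000 × (16036.0 − 36) / (16036.0 + 1000 − 2 × 36) = 1000 × 16000.0 / 16964.0 ≈ 943.17 mm ≈ 0.943 m.

0.943 m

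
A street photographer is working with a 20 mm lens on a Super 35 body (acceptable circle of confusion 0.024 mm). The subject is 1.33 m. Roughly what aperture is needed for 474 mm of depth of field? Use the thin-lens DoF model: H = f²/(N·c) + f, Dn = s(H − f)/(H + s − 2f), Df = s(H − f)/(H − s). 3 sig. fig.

f/2.20

Write h = H − f = f²/(N·c). The thin-lens limits are Dn = s·h/(h + (s−f)) and Df = s·h/(h − (s−f)), so DoF = Df − Dn = 2·s·(s−f)·h / (h² − (s−f)²).
That is a quadratic in h: DoF·h² − 2·s·(s−f)·h − DoF·(s−f)² = 0 ⇒ h = (s−f)·(s + √(s² + DoF²)) / DoF = 1310 × (1330 + √(1330² + 474²)) / 474 = 1310 × (1330 + 1411.94) / 474 ≈ 7577.9 mm.
Then N = f²/(c·h) = 20² / (0.024 × 7577.9) = 400 / 181.87 ≈ 2.20.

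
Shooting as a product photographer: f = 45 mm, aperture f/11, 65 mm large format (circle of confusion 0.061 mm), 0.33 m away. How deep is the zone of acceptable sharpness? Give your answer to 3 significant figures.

62.9 mm

Hyperfocal distance H = f²/(N·c) + f = 45²/(11 × 0.061) + 45 = 2025/0.671 + 45 ≈ 3062.9 mm ≈ 3.063 m.
Near limit Dn = s·(H − f)/(H + s − 2f) = 330 × (3062.9 − 45) / (3062.9 + 330 − 2 × 45) = 330 × 3017.9 / 3302.9 ≈ 301.525 mm.
Far limit Df = s·(H − f)/(H − s) = 330 × (3062.9 − 45) / (3062.9 − 330) = 330 × 3017.9 / 2732.9 ≈ 364.414 mm.
Depth of field = Df − Dn = 364.414 − 301.525 ≈ 62.889 mm.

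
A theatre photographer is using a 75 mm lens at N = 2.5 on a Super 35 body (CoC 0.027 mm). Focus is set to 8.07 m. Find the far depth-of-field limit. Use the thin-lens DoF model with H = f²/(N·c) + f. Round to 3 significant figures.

8.93 m

Hyperfocal distance H = f²/(N·c) + f = 75²/(2.5 × 0.027) + 75 = 5625/0.0675 + 75 ≈ 83408.3 mm ≈ 83.41 m.
Far limit Df = s·(H − f)/(H − s) = 8070 × (83408.3 − 75) / (83408.3 − 8070) = 8070 × 83333.3 / 75338.3 ≈ 8926.4 mm ≈ 8.93 m.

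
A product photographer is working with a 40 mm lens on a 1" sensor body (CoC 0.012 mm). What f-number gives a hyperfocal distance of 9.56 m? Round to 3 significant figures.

Rearrange H = f²/(N·c) + f for N: N = f² / ((H − f)·c).
N = 40² / ((9560 − 40) × 0.012) = 1600 / 114.2 ≈ 14.

f/14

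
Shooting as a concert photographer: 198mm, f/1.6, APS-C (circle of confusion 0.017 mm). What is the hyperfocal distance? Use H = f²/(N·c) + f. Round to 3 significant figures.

Hyperfocal distance H = f²/(N·c) + f = 198²/(1.6 × 0.017) + 198 = 39204/0.0272 + 198 ≈ 1441521.5 mm ≈ 1440 m.

1440 m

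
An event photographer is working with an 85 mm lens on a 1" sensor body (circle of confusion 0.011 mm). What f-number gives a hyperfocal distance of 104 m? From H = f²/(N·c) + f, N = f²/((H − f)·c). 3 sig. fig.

f/6.32

Rearrange H = f²/(N·c) + f for N: N = f² / ((H − f)·c).
N = 85² / ((104000 − 85) × 0.011) = 7225 / 1143 ≈ 6.32.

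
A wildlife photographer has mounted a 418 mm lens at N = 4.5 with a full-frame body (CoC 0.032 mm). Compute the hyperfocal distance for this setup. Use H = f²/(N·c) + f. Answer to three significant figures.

Hyperfocal distance H = f²/(N·c) + f = 418²/(4.5 × 0.032) + 418 = 174724/0.144 + 418 ≈ 1213779.1 mm ≈ 1210 m.

1210 m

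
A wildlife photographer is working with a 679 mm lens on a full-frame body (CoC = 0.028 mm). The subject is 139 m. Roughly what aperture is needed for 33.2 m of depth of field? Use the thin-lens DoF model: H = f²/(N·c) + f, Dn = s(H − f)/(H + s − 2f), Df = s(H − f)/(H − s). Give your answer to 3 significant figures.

Write h = H − f = f²/(N·c). The thin-lens limits are Dn = s·h/(h + (s−f)) and Df = s·h/(h − (s−f)), so DoF = Df − Dn = 2·s·(s−f)·h / (h² − (s−f)²).
That is a quadratic in h: DoF·h² − 2·s·(s−f)·h − DoF·(s−f)² = 0 ⇒ h = (s−f)·(s + √(s² + DoF²)) / DoF = 138321 × (139000 + √(139000² + 33200²)) / 33200 = 138321 × (139000 + 142910) / 33200 ≈ 1174520 mm.
Then N = f²/(c·h) = 679² / (0.028 × 1174520) = 461041 / 32887 ≈ 14.

f/14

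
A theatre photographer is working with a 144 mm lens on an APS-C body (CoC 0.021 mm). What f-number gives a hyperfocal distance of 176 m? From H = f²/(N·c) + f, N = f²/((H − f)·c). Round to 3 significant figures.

f/5.61

Rearrange H = f²/(N·c) + f for N: N = f² / ((H − f)·c).
N = 144² / ((176000 − 144) × 0.021) = 20736 / 3693 ≈ 5.61.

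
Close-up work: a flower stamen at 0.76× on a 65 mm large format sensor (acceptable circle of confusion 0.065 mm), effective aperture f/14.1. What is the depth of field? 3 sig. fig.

3.17 mm

At magnification m, DoF ≈ 2·N_eff·c/m² = 2 × 14.1 × 0.065 / 0.76² = 1.833 / 0.5776 ≈ 3.17 mm.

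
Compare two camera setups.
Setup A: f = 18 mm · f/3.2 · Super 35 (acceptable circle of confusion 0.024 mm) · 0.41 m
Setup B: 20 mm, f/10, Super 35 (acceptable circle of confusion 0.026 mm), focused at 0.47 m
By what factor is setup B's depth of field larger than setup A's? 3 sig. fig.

Setup A: H = 18²/(3.2×0.024) + 18 ≈ 4236.8 mm; DoF = Df − Dn = 451.999 − 375.142 ≈ 76.857 mm.
Setup B: H = 20²/(10×0.026) + 20 ≈ 1558.5 mm; DoF = Df − Dn = 664.31 − 363.64 ≈ 300.67 mm.
Ratio = 300.67 / 76.857 ≈ 3.91.

3.91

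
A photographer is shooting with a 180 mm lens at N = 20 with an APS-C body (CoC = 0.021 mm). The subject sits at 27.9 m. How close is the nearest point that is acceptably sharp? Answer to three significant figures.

Hyperfocal distance H = f²/(N·c) + f = 180²/(20 × 0.021) + 180 = 32400/0.42 + 180 ≈ 77322.9 mm ≈ 77.32 m.
Near limit Dn = s·(H − f)/(H + s − 2f) = 27900 × (77322.9 − 180) / (77322.9 + 27900 − 2 × 180) = 27900 × 77142.9 / 104862.9 ≈ 20525 mm ≈ 20.5 m.

20.5 m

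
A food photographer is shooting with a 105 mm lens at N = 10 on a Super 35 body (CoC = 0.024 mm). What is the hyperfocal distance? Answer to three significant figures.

46.0 m

Hyperfocal distance H = f²/(N·c) + f = 105²/(10 × 0.024) + 105 = 11025/0.24 + 105 ≈ 46042.5 mm ≈ 46.0 m.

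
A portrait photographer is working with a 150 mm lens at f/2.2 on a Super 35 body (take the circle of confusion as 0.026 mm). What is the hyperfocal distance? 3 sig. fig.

394 m

Hyperfocal distance H = f²/(N·c) + f = 150²/(2.2 × 0.026) + 150 = 22500/0.0572 + 150 ≈ 393506.6 mm ≈ 394 m.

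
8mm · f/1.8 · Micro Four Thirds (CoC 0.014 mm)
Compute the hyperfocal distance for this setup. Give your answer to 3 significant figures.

Hyperfocal distance H = f²/(N·c) + f = 8²/(1.8 × 0.014) + 8 = 64/0.0252 + 8 ≈ 2547.7 mm ≈ 2.55 m.

2.55 m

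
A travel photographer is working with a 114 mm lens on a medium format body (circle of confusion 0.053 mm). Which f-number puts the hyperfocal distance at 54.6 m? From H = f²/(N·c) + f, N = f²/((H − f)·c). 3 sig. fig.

Rearrange H = f²/(N·c) + f for N: N = f² / ((H − f)·c).
N = 114² / ((54600 − 114) × 0.053) = 12996 / 2888 ≈ 4.50.

f/4.50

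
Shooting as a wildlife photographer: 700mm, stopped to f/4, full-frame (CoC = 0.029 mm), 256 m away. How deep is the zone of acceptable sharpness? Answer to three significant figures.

Hyperfocal distance H = f²/(N·c) + f = 700²/(4 × 0.029) + 700 = 490000/0.116 + 700 ≈ 4224837.9 mm ≈ 4225 m.
Near limit Dn = s·(H − f)/(H + s − 2f) = 256000 × (4224837.9 − 700) / (4224837.9 + 256000 − 2 × 700) = 256000 × 4224137.9 / 4479437.9 ≈ 241410 mm.
Far limit Df = s·(H − f)/(H − s) = 256000 × (4224837.9 − 700) / (4224837.9 − 256000) = 256000 × 4224137.9 / 3968837.9 ≈ 272467 mm.
Depth of field = Df − Dn = 272467 − 241410 ≈ 31057 mm ≈ 31.1 m.

31.1 m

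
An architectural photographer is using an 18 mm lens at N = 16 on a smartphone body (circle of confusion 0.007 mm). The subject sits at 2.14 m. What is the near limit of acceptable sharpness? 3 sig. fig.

Hyperfocal distance H = f²/(N·c) + f = 18²/(16 × 0.007) + 18 = 324/0.112 + 18 ≈ 2910.9 mm ≈ 2.911 m.
Near limit Dn = s·(H − f)/(H + s − 2f) = 2140 × (2910.9 − 18) / (2910.9 + 2140 − 2 × 18) = 2140 × 2892.9 / 5014.9 ≈ 1234.5 mm ≈ 1.23 m.

1.23 m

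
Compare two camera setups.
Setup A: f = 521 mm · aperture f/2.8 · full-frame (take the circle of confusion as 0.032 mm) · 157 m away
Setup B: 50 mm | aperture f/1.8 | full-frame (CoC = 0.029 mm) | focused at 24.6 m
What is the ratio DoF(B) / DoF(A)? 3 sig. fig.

2.10

Setup A: H = 521²/(2.8×0.032) + 521 ≈ 3029996.4 mm; DoF = Df − Dn = 165551 − 149289 ≈ 16262 mm.
Setup B: H = 50²/(1.8×0.029) + 50 ≈ 47942.7 mm; DoF = Df − Dn = 50472 − 16263 ≈ 34209 mm.
Ratio = 34209 / 16262 ≈ 2.10.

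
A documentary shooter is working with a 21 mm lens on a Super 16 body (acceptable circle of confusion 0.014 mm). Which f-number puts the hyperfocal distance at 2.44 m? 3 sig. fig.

Rearrange H = f²/(N·c) + f for N: N = f² / ((H − f)·c).
N = 21² / ((2440 − 21) × 0.014) = 441 / 33.87 ≈ 13.

f/13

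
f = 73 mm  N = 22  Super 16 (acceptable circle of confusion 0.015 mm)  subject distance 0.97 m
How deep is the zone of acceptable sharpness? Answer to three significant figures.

Hyperfocal distance H = f²/(N·c) + f = 73²/(22 × 0.015) + 73 = 5329/0.33 + 73 ≈ 16221.5 mm ≈ 16.22 m.
Near limit Dn = s·(H − f)/(H + s − 2f) = 970 × (16221.5 − 73) / (16221.5 + 970 − 2 × 73) = 970 × 16148.5 / 17045.5 ≈ 918.95 mm.
Far limit Df = s·(H − f)/(H − s) = 970 × (16221.5 − 73) / (16221.5 − 970) = 970 × 16148.5 / 15251.5 ≈ 1027.05 mm.
Depth of field = Df − Dn = 1027.05 − 918.95 ≈ 108.10 mm.

108 mm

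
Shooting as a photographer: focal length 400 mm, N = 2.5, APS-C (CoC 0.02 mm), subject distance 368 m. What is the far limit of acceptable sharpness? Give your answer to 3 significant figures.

Hyperfocal distance H = f²/(N·c) + f = 400²/(2.5 × 0.02) + 400 = 160000/0.05 + 400 ≈ 3200400.0 mm ≈ 3200 m.
Far limit Df = s·(H − f)/(H − s) = 368000 × (3200400.0 − 400) / (3200400.0 − 368000) = 368000 × 3200000.0 / 2832400.0 ≈ 415760 mm ≈ 416 m.

416 m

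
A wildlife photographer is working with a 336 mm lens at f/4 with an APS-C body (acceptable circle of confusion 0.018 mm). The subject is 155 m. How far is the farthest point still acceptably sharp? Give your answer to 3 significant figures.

Hyperfocal distance H = f²/(N·c) + f = 336²/(4 × 0.018) + 336 = 112896/0.072 + 336 ≈ 1568336.0 mm ≈ 1568 m.
Far limit Df = s·(H − f)/(H − s) = 155000 × (1568336.0 − 336) / (1568336.0 − 155000) = 155000 × 1568000.0 / 1413336.0 ≈ 171962 mm ≈ 172 m.

172 m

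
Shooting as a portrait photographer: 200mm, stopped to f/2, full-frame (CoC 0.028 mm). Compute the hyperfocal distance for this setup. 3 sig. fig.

Hyperfocal distance H = f²/(N·c) + f = 200²/(2 × 0.028) + 200 = 40000/0.056 + 200 ≈ 714485.7 mm ≈ 714 m.

714 m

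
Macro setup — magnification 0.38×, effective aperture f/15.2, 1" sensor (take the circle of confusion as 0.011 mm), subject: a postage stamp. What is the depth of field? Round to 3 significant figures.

At magnification m, DoF ≈ 2·N_eff·c/m² = 2 × 15.2 × 0.011 / 0.38² = 0.3344 / 0.1444 ≈ 2.32 mm.

2.32 mm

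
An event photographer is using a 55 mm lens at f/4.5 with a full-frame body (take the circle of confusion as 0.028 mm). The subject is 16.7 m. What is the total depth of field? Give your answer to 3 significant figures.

44.6 m

Hyperfocal distance H = f²/(N·c) + f = 55²/(4.5 × 0.028) + 55 = 3025/0.126 + 55 ≈ 24062.9 mm ≈ 24.06 m.
Near limit Dn = s·(H − f)/(H + s − 2f) = 16700 × (24062.9 − 55) / (24062.9 + 16700 − 2 × 55) = 16700 × 24007.9 / 40652.9 ≈ 9862 mm.
Far limit Df = s·(H − f)/(H − s) = 16700 × (24062.9 − 55) / (24062.9 − 16700) = 16700 × 24007.9 / 7362.9 ≈ 54453 mm.
Depth of field = Df − Dn = 54453 − 9862 ≈ 44591 mm ≈ 44.6 m.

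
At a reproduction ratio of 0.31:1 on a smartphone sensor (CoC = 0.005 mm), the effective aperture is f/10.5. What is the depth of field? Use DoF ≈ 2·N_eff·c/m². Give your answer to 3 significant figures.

1.09 mm

At magnification m, DoF ≈ 2·N_eff·c/m² = 2 × 10.5 × 0.005 / 0.31² = 0.105 / 0.0961 ≈ 1.09 mm.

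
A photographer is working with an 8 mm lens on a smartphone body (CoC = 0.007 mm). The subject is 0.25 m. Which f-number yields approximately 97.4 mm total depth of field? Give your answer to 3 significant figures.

Write h = H − f = f²/(N·c). The thin-lens limits are Dn = s·h/(h + (s−f)) and Df = s·h/(h − (s−f)), so DoF = Df − Dn = 2·s·(s−f)·h / (h² − (s−f)²).
That is a quadratic in h: DoF·h² − 2·s·(s−f)·h − DoF·(s−f)² = 0 ⇒ h = (s−f)·(s + √(s² + DoF²)) / DoF = 242 × (250 + √(250² + 97.4²)) / 97.4 = 242 × (250 + 268.303) / 97.4 ≈ 1287.8 mm.
Then N = f²/(c·h) = 8² / (0.007 × 1287.8) = 64 / 9.0144 ≈ 7.10.

f/7.10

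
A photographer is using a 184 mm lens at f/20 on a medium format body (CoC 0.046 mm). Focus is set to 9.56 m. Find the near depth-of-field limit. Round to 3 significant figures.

Hyperfocal distance H = f²/(N·c) + f = 184²/(20 × 0.046) + 184 = 33856/0.92 + 184 ≈ 36984.0 mm ≈ 36.98 m.
Near limit Dn = s·(H − f)/(H + s − 2f) = 9560 × (36984.0 − 184) / (36984.0 + 9560 − 2 × 184) = 9560 × 36800.0 / 46176.0 ≈ 7618.8 mm ≈ 7.62 m.

7.62 m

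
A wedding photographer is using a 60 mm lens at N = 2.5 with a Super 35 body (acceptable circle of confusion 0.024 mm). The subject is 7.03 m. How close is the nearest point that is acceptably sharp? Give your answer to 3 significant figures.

6.30 m

Hyperfocal distance H = f²/(N·c) + f = 60²/(2.5 × 0.024) + 60 = 3600/0.06 + 60 ≈ 60060.0 mm ≈ 60.06 m.
Near limit Dn = s·(H − f)/(H + s − 2f) = 7030 × (60060.0 − 60) / (60060.0 + 7030 − 2 × 60) = 7030 × 60000.0 / 66970.0 ≈ 6298.3 mm ≈ 6.30 m.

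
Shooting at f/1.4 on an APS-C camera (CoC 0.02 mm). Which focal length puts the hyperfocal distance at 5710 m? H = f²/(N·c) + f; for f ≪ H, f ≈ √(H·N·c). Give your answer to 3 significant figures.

From H = f²/(N·c) + f, with f ≪ H: f ≈ √(H·N·c) = √(5710000 × 1.4 × 0.02) = √159880 ≈ 399.8 mm.
The +f correction barely moves this — solving exactly, f² + N·c·f − N·c·H = 0 ⇒ f = (−N·c + √((N·c)² + 4·N·c·H))/2 = (−0.028 + √639520)/2 ≈ 399.84 mm, so f ≈ 400 mm.

400 mm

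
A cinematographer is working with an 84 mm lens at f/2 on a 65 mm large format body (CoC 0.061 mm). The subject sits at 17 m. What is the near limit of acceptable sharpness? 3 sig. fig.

13.2 m

Hyperfocal distance H = f²/(N·c) + f = 84²/(2 × 0.061) + 84 = 7056/0.122 + 84 ≈ 57920.1 mm ≈ 57.92 m.
Near limit Dn = s·(H − f)/(H + s − 2f) = 17000 × (57920.1 − 84) / (57920.1 + 17000 − 2 × 84) = 17000 × 57836.1 / 74752.1 ≈ 13153 mm ≈ 13.2 m.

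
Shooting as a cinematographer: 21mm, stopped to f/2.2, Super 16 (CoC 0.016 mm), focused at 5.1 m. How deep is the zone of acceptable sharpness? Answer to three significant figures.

Hyperfocal distance H = f²/(N·c) + f = 21²/(2.2 × 0.016) + 21 = 441/0.0352 + 21 ≈ 12549.4 mm ≈ 12.55 m.
Near limit Dn = s·(H − f)/(H + s − 2f) = 5100 × (12549.4 − 21) / (12549.4 + 5100 − 2 × 21) = 5100 × 12528.4 / 17607.4 ≈ 3628.9 mm.
Far limit Df = s·(H − f)/(H − s) = 5100 × (12549.4 − 21) / (12549.4 − 5100) = 5100 × 12528.4 / 7449.4 ≈ 8577.2 mm.
Depth of field = Df − Dn = 8577.2 − 3628.9 ≈ 4948.3 mm ≈ 4.95 m.

4.95 m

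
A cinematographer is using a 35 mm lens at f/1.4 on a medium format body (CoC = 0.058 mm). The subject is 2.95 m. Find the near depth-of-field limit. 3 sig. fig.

2.47 m

Hyperfocal distance H = f²/(N·c) + f = 35²/(1.4 × 0.058) + 35 = 1225/0.0812 + 35 ≈ 15121.2 mm ≈ 15.12 m.
Near limit Dn = s·(H − f)/(H + s − 2f) = 2950 × (15121.2 − 35) / (15121.2 + 2950 − 2 × 35) = 2950 × 15086.2 / 18001.2 ≈ 2472.3 mm ≈ 2.47 m.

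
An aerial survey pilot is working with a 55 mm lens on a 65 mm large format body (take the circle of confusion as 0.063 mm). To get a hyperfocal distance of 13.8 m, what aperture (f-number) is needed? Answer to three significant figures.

f/3.49

Rearrange H = f²/(N·c) + f for N: N = f² / ((H − f)·c).
N = 55² / ((13800 − 55) × 0.063) = 3025 / 865.9 ≈ 3.49.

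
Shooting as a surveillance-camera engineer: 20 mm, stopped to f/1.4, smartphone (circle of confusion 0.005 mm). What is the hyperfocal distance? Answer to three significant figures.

Hyperfocal distance H = f²/(N·c) + f = 20²/(1.4 × 0.005) + 20 = 400/0.007 + 20 ≈ 57162.9 mm ≈ 57.2 m.

57.2 m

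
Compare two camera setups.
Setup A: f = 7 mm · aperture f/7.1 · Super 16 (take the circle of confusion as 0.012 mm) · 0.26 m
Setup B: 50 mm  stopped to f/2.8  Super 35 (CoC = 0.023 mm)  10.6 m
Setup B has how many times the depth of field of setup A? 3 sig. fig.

21.9

Setup A: H = 7²/(7.1×0.012) + 7 ≈ 582.1 mm; DoF = Df − Dn = 464.21 − 180.57 ≈ 283.64 mm.
Setup B: H = 50²/(2.8×0.023) + 50 ≈ 38869.9 mm; DoF = Df − Dn = 14555.8 − 8334.9 ≈ 6220.9 mm.
Ratio = 6220.9 / 283.64 ≈ 21.9.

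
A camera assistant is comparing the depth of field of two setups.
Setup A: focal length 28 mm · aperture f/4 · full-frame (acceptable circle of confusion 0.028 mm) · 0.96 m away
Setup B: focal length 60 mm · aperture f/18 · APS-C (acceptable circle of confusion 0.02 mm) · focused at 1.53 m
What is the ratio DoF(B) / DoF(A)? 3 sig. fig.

1.77

Setup A: H = 28²/(4×0.028) + 28 ≈ 7028.0 mm; DoF = Df − Dn = 1107.45 − 847.20 ≈ 260.25 mm.
Setup B: H = 60²/(18×0.02) + 60 ≈ 10060.0 mm; DoF = Df − Dn = 1793.67 − 1333.91 ≈ 459.76 mm.
Ratio = 459.76 / 260.25 ≈ 1.77.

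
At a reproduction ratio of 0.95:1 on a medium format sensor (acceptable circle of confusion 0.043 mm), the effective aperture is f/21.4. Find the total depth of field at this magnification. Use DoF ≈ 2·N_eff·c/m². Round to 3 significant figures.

At magnification m, DoF ≈ 2·N_eff·c/m² = 2 × 21.4 × 0.043 / 0.95² = 1.84 / 0.9025 ≈ 2.04 mm.

2.04 mm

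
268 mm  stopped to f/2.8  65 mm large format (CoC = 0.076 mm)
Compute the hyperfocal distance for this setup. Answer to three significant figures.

Hyperfocal distance H = f²/(N·c) + f = 268²/(2.8 × 0.076) + 268 = 71824/0.2128 + 268 ≈ 337786.8 mm ≈ 338 m.

338 m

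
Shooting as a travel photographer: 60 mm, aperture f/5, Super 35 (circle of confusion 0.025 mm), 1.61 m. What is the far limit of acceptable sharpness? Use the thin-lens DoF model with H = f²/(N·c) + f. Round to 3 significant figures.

Hyperfocal distance H = f²/(N·c) + f = 60²/(5 × 0.025) + 60 = 3600/0.125 + 60 ≈ 28860.0 mm ≈ 28.86 m.
Far limit Df = s·(H − f)/(H − s) = 1610 × (28860.0 − 60) / (28860.0 − 1610) = 1610 × 28800.0 / 27250.0 ≈ 1701.6 mm ≈ 1.70 m.

1.70 m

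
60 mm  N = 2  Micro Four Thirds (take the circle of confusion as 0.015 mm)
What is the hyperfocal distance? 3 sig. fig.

120 m

Hyperfocal distance H = f²/(N·c) + f = 60²/(2 × 0.015) + 60 = 3600/0.03 + 60 ≈ 120060.0 mm ≈ 120 m.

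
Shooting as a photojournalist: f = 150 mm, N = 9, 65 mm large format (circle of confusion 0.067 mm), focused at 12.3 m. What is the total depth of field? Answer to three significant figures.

Hyperfocal distance H = f²/(N·c) + f = 150²/(9 × 0.067) + 150 = 22500/0.603 + 150 ≈ 37463.4 mm ≈ 37.46 m.
Near limit Dn = s·(H − f)/(H + s − 2f) = 12300 × (37463.4 − 150) / (37463.4 + 12300 − 2 × 150) = 12300 × 37313.4 / 49463.4 ≈ 9278.7 mm.
Far limit Df = s·(H − f)/(H − s) = 12300 × (37463.4 − 150) / (37463.4 − 12300) = 12300 × 37313.4 / 25163.4 ≈ 18239.0 mm.
Depth of field = Df − Dn = 18239.0 − 9278.7 ≈ 8960.3 mm ≈ 8.96 m.

8.96 m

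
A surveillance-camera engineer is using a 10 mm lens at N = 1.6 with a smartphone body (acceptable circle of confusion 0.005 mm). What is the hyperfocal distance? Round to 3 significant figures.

Hyperfocal distance H = f²/(N·c) + f = 10²/(1.6 × 0.005) + 10 = 100/0.008 + 10 ≈ 12510.0 mm ≈ 12.5 m.

12.5 m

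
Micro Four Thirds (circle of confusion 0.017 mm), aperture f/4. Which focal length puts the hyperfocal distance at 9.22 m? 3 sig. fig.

25.0 mm

From H = f²/(N·c) + f, with f ≪ H: f ≈ √(H·N·c) = √(9220 × 4 × 0.017) = √626.96 ≈ 25.04 mm.
The +f correction barely moves this — solving exactly, f² + N·c·f − N·c·H = 0 ⇒ f = (−N·c + √((N·c)² + 4·N·c·H))/2 = (−0.068 + √2507.8)/2 ≈ 25.005 mm, so f ≈ 25.0 mm.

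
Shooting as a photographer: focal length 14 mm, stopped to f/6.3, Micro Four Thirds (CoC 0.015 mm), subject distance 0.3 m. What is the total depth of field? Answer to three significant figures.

84.3 mm

Hyperfocal distance H = f²/(N·c) + f = 14²/(6.3 × 0.015) + 14 = 196/0.0945 + 14 ≈ 2088.1 mm ≈ 2.088 m.
Near limit Dn = s·(H − f)/(H + s − 2f) = 300 × (2088.1 − 14) / (2088.1 + 300 − 2 × 14) = 300 × 2074.1 / 2360.1 ≈ 263.645 mm.
Far limit Df = s·(H − f)/(H − s) = 300 × (2088.1 − 14) / (2088.1 − 300) = 300 × 2074.1 / 1788.1 ≈ 347.985 mm.
Depth of field = Df − Dn = 347.985 − 263.645 ≈ 84.340 mm.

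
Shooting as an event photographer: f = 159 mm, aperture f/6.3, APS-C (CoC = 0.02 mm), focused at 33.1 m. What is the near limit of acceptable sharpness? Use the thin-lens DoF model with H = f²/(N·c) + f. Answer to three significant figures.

28.4 m

Hyperfocal distance H = f²/(N·c) + f = 159²/(6.3 × 0.02) + 159 = 25281/0.126 + 159 ≈ 200801.9 mm ≈ 200.8 m.
Near limit Dn = s·(H − f)/(H + s − 2f) = 33100 × (200801.9 − 159) / (200801.9 + 33100 − 2 × 159) = 33100 × 200642.9 / 233583.9 ≈ 28432 mm ≈ 28.4 m.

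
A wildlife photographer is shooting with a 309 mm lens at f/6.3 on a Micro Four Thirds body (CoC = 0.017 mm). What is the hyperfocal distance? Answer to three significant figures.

Hyperfocal distance H = f²/(N·c) + f = 309²/(6.3 × 0.017) + 309 = 95481/0.1071 + 309 ≈ 891821.6 mm ≈ 892 m.

892 m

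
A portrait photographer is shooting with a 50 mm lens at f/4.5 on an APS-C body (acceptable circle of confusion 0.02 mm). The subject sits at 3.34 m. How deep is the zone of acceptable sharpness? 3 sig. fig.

Hyperfocal distance H = f²/(N·c) + f = 50²/(4.5 × 0.02) + 50 = 2500/0.09 + 50 ≈ 27827.8 mm ≈ 27.83 m.
Near limit Dn = s·(H − f)/(H + s − 2f) = 3340 × (27827.8 − 50) / (27827.8 + 3340 − 2 × 50) = 3340 × 27777.8 / 31067.8 ≈ 2986.30 mm.
Far limit Df = s·(H − f)/(H − s) = 3340 × (27827.8 − 50) / (27827.8 − 3340) = 3340 × 27777.8 / 24487.8 ≈ 3788.74 mm.
Depth of field = Df − Dn = 3788.74 − 2986.30 ≈ 802.44 mm ≈ 0.802 m.

0.802 m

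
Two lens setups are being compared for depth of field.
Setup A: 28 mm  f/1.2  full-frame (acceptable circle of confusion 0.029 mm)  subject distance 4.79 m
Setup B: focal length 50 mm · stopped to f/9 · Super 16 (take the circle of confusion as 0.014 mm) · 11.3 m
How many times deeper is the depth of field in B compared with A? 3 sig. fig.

Setup A: H = 28²/(1.2×0.029) + 28 ≈ 22556.7 mm; DoF = Df − Dn = 6073.9 − 3954.2 ≈ 2119.7 mm.
Setup B: H = 50²/(9×0.014) + 50 ≈ 19891.3 mm; DoF = Df − Dn = 26097 − 7211 ≈ 18886 mm.
Ratio = 18886 / 2119.7 ≈ 8.91.

8.91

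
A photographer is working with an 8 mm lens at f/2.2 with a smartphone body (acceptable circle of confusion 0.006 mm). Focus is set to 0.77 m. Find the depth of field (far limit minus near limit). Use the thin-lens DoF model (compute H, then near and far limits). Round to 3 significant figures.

Hyperfocal distance H = f²/(N·c) + f = 8²/(2.2 × 0.006) + 8 = 64/0.0132 + 8 ≈ 4856.5 mm ≈ 4.856 m.
Near limit Dn = s·(H − f)/(H + s − 2f) = 770 × (4856.5 − 8) / (4856.5 + 770 − 2 × 8) = 770 × 4848.5 / 5610.5 ≈ 665.42 mm.
Far limit Df = s·(H − f)/(H − s) = 770 × (4856.5 − 8) / (4856.5 − 770) = 770 × 4848.5 / 4086.5 ≈ 913.58 mm.
Depth of field = Df − Dn = 913.58 − 665.42 ≈ 248.16 mm.

248 mm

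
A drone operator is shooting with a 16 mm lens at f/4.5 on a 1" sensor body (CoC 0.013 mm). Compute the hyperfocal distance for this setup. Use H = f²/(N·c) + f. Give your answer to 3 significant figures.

4.39 m

Hyperfocal distance H = f²/(N·c) + f = 16²/(4.5 × 0.013) + 16 = 256/0.0585 + 16 ≈ 4392.1 mm ≈ 4.39 m.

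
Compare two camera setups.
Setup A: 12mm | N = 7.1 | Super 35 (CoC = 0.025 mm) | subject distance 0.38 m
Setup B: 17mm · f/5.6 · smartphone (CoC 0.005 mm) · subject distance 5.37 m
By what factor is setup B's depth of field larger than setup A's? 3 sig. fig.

Setup A: H = 12²/(7.1×0.025) + 12 ≈ 823.3 mm; DoF = Df − Dn = 695.48 − 261.42 ≈ 434.06 mm.
Setup B: H = 17²/(5.6×0.005) + 17 ≈ 10338.4 mm; DoF = Df − Dn = 11155.7 − 3536.1 ≈ 7619.6 mm.
Ratio = 7619.6 / 434.06 ≈ 17.6.

17.6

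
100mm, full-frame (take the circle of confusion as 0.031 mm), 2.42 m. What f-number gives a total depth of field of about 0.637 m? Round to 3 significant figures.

Write h = H − f = f²/(N·c). The thin-lens limits are Dn = s·h/(h + (s−f)) and Df = s·h/(h − (s−f)), so DoF = Df − Dn = 2·s·(s−f)·h / (h² − (s−f)²).
That is a quadratic in h: DoF·h² − 2·s·(s−f)·h − DoF·(s−f)² = 0 ⇒ h = (s−f)·(s + √(s² + DoF²)) / DoF = 2320 × (2420 + √(2420² + 637²)) / 637 = 2320 × (2420 + 2502.43) / 637 ≈ 17928 mm.
Then N = f²/(c·h) = 100² / (0.031 × 17928) = 10000 / 555.76 ≈ 18.

f/18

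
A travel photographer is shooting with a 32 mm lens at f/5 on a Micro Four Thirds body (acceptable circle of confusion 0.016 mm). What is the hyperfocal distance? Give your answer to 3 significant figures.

12.8 m

Hyperfocal distance H = f²/(N·c) + f = 32²/(5 × 0.016) + 32 = 1024/0.08 + 32 ≈ 12832.0 mm ≈ 12.8 m.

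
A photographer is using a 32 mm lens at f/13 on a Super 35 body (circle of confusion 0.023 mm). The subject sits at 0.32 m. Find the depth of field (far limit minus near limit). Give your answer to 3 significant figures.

Hyperfocal distance H = f²/(N·c) + f = 32²/(13 × 0.023) + 32 = 1024/0.299 + 32 ≈ 3456.7 mm ≈ 3.457 m.
Near limit Dn = s·(H − f)/(H + s − 2f) = 320 × (3456.7 − 32) / (3456.7 + 320 − 2 × 32) = 320 × 3424.7 / 3712.7 ≈ 295.177 mm.
Far limit Df = s·(H − f)/(H − s) = 320 × (3456.7 − 32) / (3456.7 − 320) = 320 × 3424.7 / 3136.7 ≈ 349.381 mm.
Depth of field = Df − Dn = 349.381 − 295.177 ≈ 54.204 mm.

54.2 mm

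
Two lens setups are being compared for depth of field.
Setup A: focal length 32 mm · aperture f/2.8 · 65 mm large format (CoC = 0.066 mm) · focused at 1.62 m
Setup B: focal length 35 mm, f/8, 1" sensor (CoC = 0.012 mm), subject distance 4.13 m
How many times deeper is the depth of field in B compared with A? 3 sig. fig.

Setup A: H = 32²/(2.8×0.066) + 32 ≈ 5573.1 mm; DoF = Df − Dn = 2270.8 − 1259.1 ≈ 1011.7 mm.
Setup B: H = 35²/(8×0.012) + 35 ≈ 12795.4 mm; DoF = Df − Dn = 6081.7 − 3126.6 ≈ 2955.1 mm.
Ratio = 2955.1 / 1011.7 ≈ 2.92.

2.92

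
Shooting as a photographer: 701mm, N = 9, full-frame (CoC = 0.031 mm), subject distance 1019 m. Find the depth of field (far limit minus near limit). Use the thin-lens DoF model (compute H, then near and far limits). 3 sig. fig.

1770 m

Hyperfocal distance H = f²/(N·c) + f = 701²/(9 × 0.031) + 701 = 491401/0.279 + 701 ≈ 1761994.9 mm ≈ 1762 m.
Near limit Dn = s·(H − f)/(H + s − 2f) = 1019000 × (1761994.9 − 701) / (1761994.9 + 1019000 − 2 × 701) = 1019000 × 1761293.9 / 2779592.9 ≈ 645691 mm.
Far limit Df = s·(H − f)/(H − s) = 1019000 × (1761994.9 − 701) / (1761994.9 − 1019000) = 1019000 × 1761293.9 / 742994.9 ≈ 2415573 mm.
Depth of field = Df − Dn = 2415573 − 645691 ≈ 1769882 mm ≈ 1770 m.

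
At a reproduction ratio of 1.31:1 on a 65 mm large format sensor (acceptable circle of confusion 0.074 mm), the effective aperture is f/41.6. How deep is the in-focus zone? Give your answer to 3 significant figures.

At magnification m, DoF ≈ 2·N_eff·c/m² = 2 × 41.6 × 0.074 / 1.31² = 6.157 / 1.716 ≈ 3.59 mm.

3.59 mm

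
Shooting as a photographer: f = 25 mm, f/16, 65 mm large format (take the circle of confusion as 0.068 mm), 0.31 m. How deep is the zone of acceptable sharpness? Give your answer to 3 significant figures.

Hyperfocal distance H = f²/(N·c) + f = 25²/(16 × 0.068) + 25 = 625/1.088 + 25 ≈ 599.4 mm ≈ 0.599 m.
Near limit Dn = s·(H − f)/(H + s − 2f) = 310 × (599.4 − 25) / (599.4 + 310 − 2 × 25) = 310 × 574.4 / 859.4 ≈ 207.20 mm.
Far limit Df = s·(H − f)/(H − s) = 310 × (599.4 − 25) / (599.4 − 310) = 310 × 574.4 / 289.4 ≈ 615.24 mm.
Depth of field = Df − Dn = 615.24 − 207.20 ≈ 408.04 mm.

408 mm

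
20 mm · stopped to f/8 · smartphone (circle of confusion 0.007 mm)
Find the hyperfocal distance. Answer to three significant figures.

Hyperfocal distance H = f²/(N·c) + f = 20²/(8 × 0.007) + 20 = 400/0.056 + 20 ≈ 7162.9 mm ≈ 7.16 m.

7.16 m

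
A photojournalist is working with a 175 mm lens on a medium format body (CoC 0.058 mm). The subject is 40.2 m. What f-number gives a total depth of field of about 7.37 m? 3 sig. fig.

f/1.20

Write h = H − f = f²/(N·c). The thin-lens limits are Dn = s·h/(h + (s−f)) and Df = s·h/(h − (s−f)), so DoF = Df − Dn = 2·s·(s−f)·h / (h² − (s−f)²).
That is a quadratic in h: DoF·h² − 2·s·(s−f)·h − DoF·(s−f)² = 0 ⇒ h = (s−f)·(s + √(s² + DoF²)) / DoF = 40025 × (40200 + √(40200² + 7370²)) / 7370 = 40025 × (40200 + 40870.0) / 7370 ≈ 440275 mm.
Then N = f²/(c·h) = 175² / (0.058 × 440275) = 30625 / 25536 ≈ 1.20.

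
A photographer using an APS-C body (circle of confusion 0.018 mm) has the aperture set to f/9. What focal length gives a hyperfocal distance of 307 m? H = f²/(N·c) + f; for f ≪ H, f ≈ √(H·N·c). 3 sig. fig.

From H = f²/(N·c) + f, with f ≪ H: f ≈ √(H·N·c) = √(307000 × 9 × 0.018) = √49734 ≈ 223.0 mm.
The +f correction barely moves this — solving exactly, f² + N·c·f − N·c·H = 0 ⇒ f = (−N·c + √((N·c)² + 4·N·c·H))/2 = (−0.162 + √198936)/2 ≈ 222.93 mm, so f ≈ 223 mm.

223 mm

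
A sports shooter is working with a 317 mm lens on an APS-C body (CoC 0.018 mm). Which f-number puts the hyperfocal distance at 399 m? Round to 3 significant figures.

f/14

Rearrange H = f²/(N·c) + f for N: N = f² / ((H − f)·c).
N = 317² / ((399000 − 317) × 0.018) = 100489 / 7176 ≈ 14.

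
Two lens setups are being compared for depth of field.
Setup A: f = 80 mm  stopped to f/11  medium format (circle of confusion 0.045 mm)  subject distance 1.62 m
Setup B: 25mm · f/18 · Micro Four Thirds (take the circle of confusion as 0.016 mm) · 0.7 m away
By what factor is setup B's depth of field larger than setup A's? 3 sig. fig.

Setup A: H = 80²/(11×0.045) + 80 ≈ 13009.3 mm; DoF = Df − Dn = 1839.05 − 1447.58 ≈ 391.47 mm.
Setup B: H = 25²/(18×0.016) + 25 ≈ 2195.1 mm; DoF = Df − Dn = 1016.02 − 533.93 ≈ 482.09 mm.
Ratio = 482.09 / 391.47 ≈ 1.23.

1.23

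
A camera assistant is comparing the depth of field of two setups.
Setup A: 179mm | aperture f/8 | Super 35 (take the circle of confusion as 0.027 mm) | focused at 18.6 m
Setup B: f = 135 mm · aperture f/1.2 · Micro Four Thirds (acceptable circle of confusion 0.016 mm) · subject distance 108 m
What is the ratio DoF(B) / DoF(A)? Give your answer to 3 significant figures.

5.30

Setup A: H = 179²/(8×0.027) + 179 ≈ 148517.0 mm; DoF = Df − Dn = 21237.3 − 16545.4 ≈ 4691.9 mm.
Setup B: H = 135²/(1.2×0.016) + 135 ≈ 949353.8 mm; DoF = Df − Dn = 121846 − 96980 ≈ 24866 mm.
Ratio = 24866 / 4691.9 ≈ 5.30.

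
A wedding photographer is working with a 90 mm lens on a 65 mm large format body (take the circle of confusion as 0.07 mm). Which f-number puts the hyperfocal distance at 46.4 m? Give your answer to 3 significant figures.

Rearrange H = f²/(N·c) + f for N: N = f² / ((H − f)·c).
N = 90² / ((46400 − 90) × 0.07) = 8100 / 3242 ≈ 2.50.

f/2.50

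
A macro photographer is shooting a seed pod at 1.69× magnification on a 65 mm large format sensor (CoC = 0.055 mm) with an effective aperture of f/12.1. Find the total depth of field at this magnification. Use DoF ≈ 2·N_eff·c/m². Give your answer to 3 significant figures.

0.466 mm

At magnification m, DoF ≈ 2·N_eff·c/m² = 2 × 12.1 × 0.055 / 1.69² = 1.331 / 2.856 ≈ 0.466 mm.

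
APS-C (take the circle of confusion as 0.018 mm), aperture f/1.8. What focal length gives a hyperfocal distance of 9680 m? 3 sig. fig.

From H = f²/(N·c) + f, with f ≪ H: f ≈ √(H·N·c) = √(9680000 × 1.8 × 0.018) = √313632 ≈ 560.0 mm.
The +f correction barely moves this — solving exactly, f² + N·c·f − N·c·H = 0 ⇒ f = (−N·c + √((N·c)² + 4·N·c·H))/2 = (−0.0324 + √1254528)/2 ≈ 560.01 mm, so f ≈ 560 mm.

560 mm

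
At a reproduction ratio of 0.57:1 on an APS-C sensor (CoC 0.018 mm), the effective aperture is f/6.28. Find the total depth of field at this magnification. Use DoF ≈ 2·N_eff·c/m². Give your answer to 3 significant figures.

0.696 mm

At magnification m, DoF ≈ 2·N_eff·c/m² = 2 × 6.28 × 0.018 / 0.57² = 0.2261 / 0.3249 ≈ 0.696 mm.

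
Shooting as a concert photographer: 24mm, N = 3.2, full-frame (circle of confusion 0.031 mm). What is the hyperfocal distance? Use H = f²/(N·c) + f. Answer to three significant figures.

5.83 m

Hyperfocal distance H = f²/(N·c) + f = 24²/(3.2 × 0.031) + 24 = 576/0.0992 + 24 ≈ 5830.5 mm ≈ 5.83 m.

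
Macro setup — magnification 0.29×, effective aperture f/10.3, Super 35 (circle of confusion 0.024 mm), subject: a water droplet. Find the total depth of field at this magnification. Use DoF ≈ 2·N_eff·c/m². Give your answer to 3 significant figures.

At magnification m, DoF ≈ 2·N_eff·c/m² = 2 × 10.3 × 0.024 / 0.29² = 0.4944 / 0.0841 ≈ 5.88 mm.

5.88 mm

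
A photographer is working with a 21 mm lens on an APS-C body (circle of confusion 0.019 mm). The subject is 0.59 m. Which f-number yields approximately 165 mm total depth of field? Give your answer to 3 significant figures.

Write h = H − f = f²/(N·c). The thin-lens limits are Dn = s·h/(h + (s−f)) and Df = s·h/(h − (s−f)), so DoF = Df − Dn = 2·s·(s−f)·h / (h² − (s−f)²).
That is a quadratic in h: DoF·h² − 2·s·(s−f)·h − DoF·(s−f)² = 0 ⇒ h = (s−f)·(s + √(s² + DoF²)) / DoF = 569 × (590 + √(590² + 165²)) / 165 = 569 × (590 + 612.638) / 165 ≈ 4147.3 mm.
Then N = f²/(c·h) = 21² / (0.019 × 4147.3) = 441 / 78.798 ≈ 5.60.

f/5.60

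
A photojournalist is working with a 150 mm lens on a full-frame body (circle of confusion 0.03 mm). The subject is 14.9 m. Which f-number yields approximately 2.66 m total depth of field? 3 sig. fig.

Write h = H − f = f²/(N·c). The thin-lens limits are Dn = s·h/(h + (s−f)) and Df = s·h/(h − (s−f)), so DoF = Df − Dn = 2·s·(s−f)·h / (h² − (s−f)²).
That is a quadratic in h: DoF·h² − 2·s·(s−f)·h − DoF·(s−f)² = 0 ⇒ h = (s−f)·(s + √(s² + DoF²)) / DoF = 14750 × (14900 + √(14900² + 2660²)) / 2660 = 14750 × (14900 + 15135.6) / 2660 ≈ 166551 mm.
Then N = f²/(c·h) = 150² / (0.03 × 166551) = 22500 / 4996.5 ≈ 4.50.

f/4.50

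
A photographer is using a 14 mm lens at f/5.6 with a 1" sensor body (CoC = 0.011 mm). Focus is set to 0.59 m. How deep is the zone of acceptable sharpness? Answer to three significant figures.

221 mm

Hyperfocal distance H = f²/(N·c) + f = 14²/(5.6 × 0.011) + 14 = 196/0.0616 + 14 ≈ 3195.8 mm ≈ 3.196 m.
Near limit Dn = s·(H − f)/(H + s − 2f) = 590 × (3195.8 − 14) / (3195.8 + 590 − 2 × 14) = 590 × 3181.8 / 3757.8 ≈ 499.56 mm.
Far limit Df = s·(H − f)/(H − s) = 590 × (3195.8 − 14) / (3195.8 − 590) = 590 × 3181.8 / 2605.8 ≈ 720.42 mm.
Depth of field = Df − Dn = 720.42 − 499.56 ≈ 220.86 mm.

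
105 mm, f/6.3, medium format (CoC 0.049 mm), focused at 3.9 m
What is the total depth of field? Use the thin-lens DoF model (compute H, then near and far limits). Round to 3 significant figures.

Hyperfocal distance H = f²/(N·c) + f = 105²/(6.3 × 0.049) + 105 = 11025/0.3087 + 105 ≈ 35819.3 mm ≈ 35.82 m.
Near limit Dn = s·(H − f)/(H + s − 2f) = 3900 × (35819.3 − 105) / (35819.3 + 3900 − 2 × 105) = 3900 × 35714.3 / 39509.3 ≈ 3525.39 mm.
Far limit Df = s·(H − f)/(H − s) = 3900 × (35819.3 − 105) / (35819.3 − 3900) = 3900 × 35714.3 / 31919.3 ≈ 4363.69 mm.
Depth of field = Df − Dn = 4363.69 − 3525.39 ≈ 838.30 mm ≈ 0.838 m.

0.838 m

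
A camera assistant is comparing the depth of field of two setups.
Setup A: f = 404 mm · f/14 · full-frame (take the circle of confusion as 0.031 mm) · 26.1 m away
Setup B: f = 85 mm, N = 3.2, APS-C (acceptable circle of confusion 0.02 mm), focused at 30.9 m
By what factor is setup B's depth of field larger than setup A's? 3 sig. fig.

Setup A: H = 404²/(14×0.031) + 404 ≈ 376477.7 mm; DoF = Df − Dn = 28014.1 − 24430.7 ≈ 3583.4 mm.
Setup B: H = 85²/(3.2×0.02) + 85 ≈ 112975.6 mm; DoF = Df − Dn = 42501 − 24274 ≈ 18227 mm.
Ratio = 18227 / 3583.4 ≈ 5.09.

5.09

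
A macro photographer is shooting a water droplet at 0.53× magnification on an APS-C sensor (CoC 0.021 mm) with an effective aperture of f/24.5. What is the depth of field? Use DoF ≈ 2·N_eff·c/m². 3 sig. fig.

3.66 mm

At magnification m, DoF ≈ 2·N_eff·c/m² = 2 × 24.5 × 0.021 / 0.53² = 1.029 / 0.2809 ≈ 3.66 mm.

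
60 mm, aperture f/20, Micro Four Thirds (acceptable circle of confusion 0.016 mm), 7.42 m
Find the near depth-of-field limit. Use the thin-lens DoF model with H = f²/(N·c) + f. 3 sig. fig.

4.49 m

Hyperfocal distance H = f²/(N·c) + f = 60²/(20 × 0.016) + 60 = 3600/0.32 + 60 ≈ 11310.0 mm ≈ 11.31 m.
Near limit Dn = s·(H − f)/(H + s − 2f) = 7420 × (11310.0 − 60) / (11310.0 + 7420 − 2 × 60) = 7420 × 11250.0 / 18610.0 ≈ 4485.5 mm ≈ 4.49 m.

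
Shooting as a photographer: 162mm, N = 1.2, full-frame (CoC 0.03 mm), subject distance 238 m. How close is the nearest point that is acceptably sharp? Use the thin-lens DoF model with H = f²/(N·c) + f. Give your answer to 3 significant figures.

179 m

Hyperfocal distance H = f²/(N·c) + f = 162²/(1.2 × 0.03) + 162 = 26244/0.036 + 162 ≈ 729162.0 mm ≈ 729.2 m.
Near limit Dn = s·(H − f)/(H + s − 2f) = 238000 × (729162.0 − 162) / (729162.0 + 238000 − 2 × 162) = 238000 × 729000.0 / 966838.0 ≈ 179453 mm ≈ 179 m.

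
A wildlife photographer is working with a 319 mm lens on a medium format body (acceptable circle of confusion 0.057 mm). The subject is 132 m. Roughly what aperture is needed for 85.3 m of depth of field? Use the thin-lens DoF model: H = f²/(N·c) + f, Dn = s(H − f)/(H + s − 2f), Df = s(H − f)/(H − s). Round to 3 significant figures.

f/4

Write h = H − f = f²/(N·c). The thin-lens limits are Dn = s·h/(h + (s−f)) and Df = s·h/(h − (s−f)), so DoF = Df − Dn = 2·s·(s−f)·h / (h² − (s−f)²).
That is a quadratic in h: DoF·h² − 2·s·(s−f)·h − DoF·(s−f)² = 0 ⇒ h = (s−f)·(s + √(s² + DoF²)) / DoF = 131681 × (132000 + √(132000² + 85300²)) / 85300 = 131681 × (132000 + 157163) / 85300 ≈ 446392 mm.
Then N = f²/(c·h) = 319² / (0.057 × 446392) = 101761 / 25444 ≈ 4.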